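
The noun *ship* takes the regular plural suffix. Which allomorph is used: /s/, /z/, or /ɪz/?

/s/

The stem *ship* ends in a voiceless non-sibilant consonant.
The plural suffix surfaces as /ɪz/ after sibilants, /s/ after other voiceless consonants, and /z/ after other voiced sounds.
So the plural -s on *ship* is pronounced /s/.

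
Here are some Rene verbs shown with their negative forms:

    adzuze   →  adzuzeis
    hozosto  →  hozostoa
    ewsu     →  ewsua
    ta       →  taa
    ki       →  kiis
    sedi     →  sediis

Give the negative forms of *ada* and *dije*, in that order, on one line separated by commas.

The suffix is conditioned by the last vowel: -is when the last vowel of the stem is a front vowel (*adzuze*, *ki*, *sedi*); -a when the last vowel of the stem is a back vowel (*hozosto*, *ewsu*, *ta*).
*ada* — last vowel /a/ (a back vowel) → -a → *adaa*.
Since the last vowel of *dije* is /e/ (a front vowel), it takes -is, giving *dijeis*.

adaa, dijeis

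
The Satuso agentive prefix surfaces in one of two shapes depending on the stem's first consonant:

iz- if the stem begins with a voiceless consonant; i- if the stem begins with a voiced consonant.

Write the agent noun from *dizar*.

idizar

Since the first consonant of *dizar* is /d/ (voiced), it takes i-, giving *idizar*.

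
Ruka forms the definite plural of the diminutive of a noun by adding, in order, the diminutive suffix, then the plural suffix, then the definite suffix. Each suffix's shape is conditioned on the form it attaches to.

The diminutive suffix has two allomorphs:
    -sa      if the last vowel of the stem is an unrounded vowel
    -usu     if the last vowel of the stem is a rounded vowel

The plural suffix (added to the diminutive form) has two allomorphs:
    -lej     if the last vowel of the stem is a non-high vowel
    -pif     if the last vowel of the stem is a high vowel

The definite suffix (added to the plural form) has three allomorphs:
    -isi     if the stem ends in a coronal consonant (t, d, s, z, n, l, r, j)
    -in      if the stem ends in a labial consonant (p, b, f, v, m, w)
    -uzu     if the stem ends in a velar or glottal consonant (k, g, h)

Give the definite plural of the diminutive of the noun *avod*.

*avod* — last vowel /o/ (a rounded vowel) → -usu → *avodusu*.
Since the last vowel of the diminutive form *avodusu* is /u/ (a high vowel), it takes -pif, giving *avodusupif*.
Since the final consonant of the plural form *avodusupif* is /f/ (labial), it takes -in, giving *avodusupifin*.

avodusupifin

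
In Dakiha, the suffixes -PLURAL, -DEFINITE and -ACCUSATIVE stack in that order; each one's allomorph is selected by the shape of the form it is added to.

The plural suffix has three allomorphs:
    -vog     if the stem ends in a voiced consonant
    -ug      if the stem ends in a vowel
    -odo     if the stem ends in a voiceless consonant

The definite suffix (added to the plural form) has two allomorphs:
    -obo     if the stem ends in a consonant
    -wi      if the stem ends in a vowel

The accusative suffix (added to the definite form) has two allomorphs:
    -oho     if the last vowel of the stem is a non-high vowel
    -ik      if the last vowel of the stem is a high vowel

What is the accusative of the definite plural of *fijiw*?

*fijiw*: final sound = /w/, a voiced consonant → -vog → *fijiwvog*.
Since the final sound of the plural form *fijiwvog* is /g/ (a consonant), it takes -obo, giving *fijiwvogobo*.
Since the last vowel of the definite form *fijiwvogobo* is /o/ (a non-high vowel), it takes -oho, giving *fijiwvogobooho*.

fijiwvogobooho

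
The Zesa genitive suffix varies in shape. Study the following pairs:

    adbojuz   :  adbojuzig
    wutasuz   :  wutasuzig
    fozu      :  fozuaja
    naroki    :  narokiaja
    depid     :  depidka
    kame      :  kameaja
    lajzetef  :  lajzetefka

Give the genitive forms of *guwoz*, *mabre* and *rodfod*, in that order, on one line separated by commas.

Looking at the final sound of each stem: -ig when the stem ends in a sibilant (*adbojuz*, *wutasuz*); -ka when the stem ends in a non-sibilant consonant (*depid*, *lajzetef*); -aja when the stem ends in a vowel (*fozu*, *naroki*, *kame*).
*guwoz* — final sound /z/ (a sibilant) → -ig → *guwozig*.
*mabre* — final sound /e/ (a vowel) → -aja → *mabreaja*.
*rodfod* — final sound /d/ (a non-sibilant consonant) → -ka → *rodfodka*.

guwozig, mabreaja, rodfodka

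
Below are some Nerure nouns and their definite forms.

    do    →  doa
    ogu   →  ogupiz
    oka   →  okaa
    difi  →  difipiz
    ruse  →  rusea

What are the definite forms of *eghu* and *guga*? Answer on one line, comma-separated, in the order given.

The pattern is height harmony: -piz when the last vowel of the stem is a high vowel (*ogu*, *difi*); -a when the last vowel of the stem is a non-high vowel (*do*, *oka*, *ruse*).
The last vowel of *eghu* is /u/, which is a high vowel, so the suffix is -piz, giving *eghupiz*.
*guga*: last vowel = /a/, a non-high vowel → -a → *gugaa*.

eghupiz, gugaa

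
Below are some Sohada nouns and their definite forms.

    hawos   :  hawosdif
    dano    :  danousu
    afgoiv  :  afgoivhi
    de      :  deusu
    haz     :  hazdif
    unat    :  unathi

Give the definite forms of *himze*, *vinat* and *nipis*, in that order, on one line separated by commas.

himzeusu, vinathi, nipisdif

The suffix is conditioned by the final sound: -dif when the stem ends in a sibilant (*hawos*, *haz*); -hi when the stem ends in a non-sibilant consonant (*afgoiv*, *unat*); -usu when the stem ends in a vowel (*dano*, *de*).
The final sound of *himze* is /e/, which is a vowel, so the suffix is -usu, giving *himzeusu*.
The final sound of *vinat* is /t/, which is a non-sibilant consonant, so the suffix is -hi, giving *vinathi*.
*nipis* — final sound /s/ (a sibilant) → -dif → *nipisdif*.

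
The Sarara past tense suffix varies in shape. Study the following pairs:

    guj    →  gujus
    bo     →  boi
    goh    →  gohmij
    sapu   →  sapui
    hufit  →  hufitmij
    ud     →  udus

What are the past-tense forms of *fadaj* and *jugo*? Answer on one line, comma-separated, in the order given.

The alternation tracks the final sound of the stem — -mij when the stem ends in a voiceless consonant (*goh*, *hufit*); -us when the stem ends in a voiced consonant (*guj*, *ud*); -i when the stem ends in a vowel (*bo*, *sapu*).
*fadaj* — final sound /j/ (a voiced consonant) → -us → *fadajus*.
*jugo* — final sound /o/ (a vowel) → -i → *jugoi*.

fadajus, jugoi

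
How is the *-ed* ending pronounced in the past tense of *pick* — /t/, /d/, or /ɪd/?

The stem *pick* ends in a voiceless consonant other than /t/.
The -ed suffix is realized as /ɪd/ after /t, d/; as /t/ after other voiceless consonants; and as /d/ after other voiced sounds.
So -ed on *pick* is pronounced /t/.

/t/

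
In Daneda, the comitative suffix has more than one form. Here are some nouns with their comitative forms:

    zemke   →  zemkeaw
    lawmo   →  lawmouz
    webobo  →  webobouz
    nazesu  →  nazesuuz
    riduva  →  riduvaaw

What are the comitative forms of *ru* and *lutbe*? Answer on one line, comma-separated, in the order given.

ruuz, lutbeaw

The alternation tracks the last vowel of the stem — -uz when the last vowel of the stem is a rounded vowel (*lawmo*, *webobo*, *nazesu*); -aw when the last vowel of the stem is an unrounded vowel (*zemke*, *riduva*).
Since the last vowel of *ru* is /u/ (a rounded vowel), it takes -uz, giving *ruuz*.
*lutbe* — last vowel /e/ (an unrounded vowel) → -aw → *lutbeaw*.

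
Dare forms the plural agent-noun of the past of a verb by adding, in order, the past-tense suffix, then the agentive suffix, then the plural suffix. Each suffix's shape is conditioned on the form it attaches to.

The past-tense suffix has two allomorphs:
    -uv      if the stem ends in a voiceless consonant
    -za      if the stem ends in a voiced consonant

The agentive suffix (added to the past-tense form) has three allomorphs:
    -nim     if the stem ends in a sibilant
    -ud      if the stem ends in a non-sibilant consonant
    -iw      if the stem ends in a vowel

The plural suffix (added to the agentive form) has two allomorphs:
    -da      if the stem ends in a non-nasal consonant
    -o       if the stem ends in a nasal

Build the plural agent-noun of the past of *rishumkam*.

rishumkamzaiwda

Since the final consonant of *rishumkam* is /m/ (voiced), it takes -za, giving *rishumkamza*.
The final sound of the past-tense form *rishumkamza* is /a/, which is a vowel, so the agentive suffix is -iw, giving *rishumkamzaiw*.
The final consonant of the agentive form *rishumkamzaiw* is /w/, which is non-nasal, so the plural suffix is -da, giving *rishumkamzaiwda*.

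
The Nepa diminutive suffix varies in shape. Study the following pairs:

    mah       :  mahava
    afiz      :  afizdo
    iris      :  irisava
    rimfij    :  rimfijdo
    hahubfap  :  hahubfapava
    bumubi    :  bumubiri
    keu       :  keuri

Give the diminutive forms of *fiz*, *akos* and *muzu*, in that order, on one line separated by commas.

fizdo, akosava, muzuri

Looking at the final sound of each stem: -ava when the stem ends in a voiceless consonant (*mah*, *iris*, *hahubfap*); -do when the stem ends in a voiced consonant (*afiz*, *rimfij*); -ri when the stem ends in a vowel (*bumubi*, *keu*).
The final sound of *fiz* is /z/, which is a voiced consonant, so the suffix is -do, giving *fizdo*.
*akos*: final sound = /s/, a voiceless consonant → -ava → *akosava*.
The final sound of *muzu* is /u/, which is a vowel, so the suffix is -ri, giving *muzuri*.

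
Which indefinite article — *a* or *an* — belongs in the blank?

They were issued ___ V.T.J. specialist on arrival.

The indefinite article is chosen by the initial *sound* of the following word, not its spelling.
The initialism *V.T.J.* is read letter by letter; the first letter, V, is pronounced /viː/, which begins with a consonant sound.
So the article is *a*: They were issued a V.T.J. specialist on arrival.

a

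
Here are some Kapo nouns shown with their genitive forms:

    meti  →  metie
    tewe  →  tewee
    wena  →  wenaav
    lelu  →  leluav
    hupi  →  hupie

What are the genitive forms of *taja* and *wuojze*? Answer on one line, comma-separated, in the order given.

The suffix is conditioned by the last vowel: -e when the last vowel of the stem is a front vowel (*meti*, *tewe*, *hupi*); -av when the last vowel of the stem is a back vowel (*wena*, *lelu*).
Since the last vowel of *taja* is /a/ (a back vowel), it takes -av, giving *tajaav*.
The last vowel of *wuojze* is /e/, which is a front vowel, so the suffix is -e, giving *wuojzee*.

tajaav, wuojzee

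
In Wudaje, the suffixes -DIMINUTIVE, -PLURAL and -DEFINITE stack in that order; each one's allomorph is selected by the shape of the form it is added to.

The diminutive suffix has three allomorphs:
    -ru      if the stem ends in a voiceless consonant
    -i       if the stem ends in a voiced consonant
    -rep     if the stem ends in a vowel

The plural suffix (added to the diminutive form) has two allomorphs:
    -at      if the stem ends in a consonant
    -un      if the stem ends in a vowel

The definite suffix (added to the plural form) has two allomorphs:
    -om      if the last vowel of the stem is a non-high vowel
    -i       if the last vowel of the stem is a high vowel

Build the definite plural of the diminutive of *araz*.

araziuni

The final sound of *araz* is /z/, which is a voiced consonant, so the diminutive suffix is -i, giving *arazi*.
Since the final sound of the diminutive form *arazi* is /i/ (a vowel), it takes -un, giving *araziun*.
The last vowel of the plural form *araziun* is /u/, which is a high vowel, so the definite suffix is -i, giving *araziuni*.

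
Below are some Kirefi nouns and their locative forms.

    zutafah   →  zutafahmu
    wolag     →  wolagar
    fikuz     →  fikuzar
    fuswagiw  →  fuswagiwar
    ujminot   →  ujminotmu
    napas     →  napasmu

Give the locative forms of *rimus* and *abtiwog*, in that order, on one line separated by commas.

rimusmu, abtiwogar

Looking at the final consonant of each stem: -mu when the stem ends in a voiceless consonant (*zutafah*, *ujminot*, *napas*); -ar when the stem ends in a voiced consonant (*wolag*, *fikuz*, *fuswagiw*).
The final consonant of *rimus* is /s/, which is voiceless, so the suffix is -mu, giving *rimusmu*.
Since the final consonant of *abtiwog* is /g/ (voiced), it takes -ar, giving *abtiwogar*.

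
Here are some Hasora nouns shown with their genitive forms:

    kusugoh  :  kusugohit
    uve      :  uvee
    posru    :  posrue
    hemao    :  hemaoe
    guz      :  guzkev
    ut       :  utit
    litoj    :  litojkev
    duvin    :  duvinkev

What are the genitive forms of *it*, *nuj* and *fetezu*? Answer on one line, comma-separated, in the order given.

Looking at the final sound of each stem: -it when the stem ends in a voiceless consonant (*kusugoh*, *ut*); -kev when the stem ends in a voiced consonant (*guz*, *litoj*, *duvin*); -e when the stem ends in a vowel (*uve*, *posru*, *hemao*).
*it* — final sound /t/ (a voiceless consonant) → -it → *itit*.
Since the final sound of *nuj* is /j/ (a voiced consonant), it takes -kev, giving *nujkev*.
*fetezu*: final sound = /u/, a vowel → -e → *fetezue*.

itit, nujkev, fetezue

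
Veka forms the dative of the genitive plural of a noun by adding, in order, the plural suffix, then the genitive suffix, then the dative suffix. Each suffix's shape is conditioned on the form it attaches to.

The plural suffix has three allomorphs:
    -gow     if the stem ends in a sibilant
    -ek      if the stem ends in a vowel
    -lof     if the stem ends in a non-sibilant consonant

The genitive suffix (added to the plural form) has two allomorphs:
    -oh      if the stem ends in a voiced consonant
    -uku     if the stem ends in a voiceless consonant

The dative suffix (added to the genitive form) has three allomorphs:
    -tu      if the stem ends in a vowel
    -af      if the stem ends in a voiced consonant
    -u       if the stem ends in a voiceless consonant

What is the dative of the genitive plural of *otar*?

The final sound of *otar* is /r/, which is a non-sibilant consonant, so the plural suffix is -lof, giving *otarlof*.
The final consonant of the plural form *otarlof* is /f/, which is voiceless, so the genitive suffix is -uku, giving *otarlofuku*.
Since the final sound of the genitive form *otarlofuku* is /u/ (a vowel), it takes -tu, giving *otarlofukutu*.

otarlofukutu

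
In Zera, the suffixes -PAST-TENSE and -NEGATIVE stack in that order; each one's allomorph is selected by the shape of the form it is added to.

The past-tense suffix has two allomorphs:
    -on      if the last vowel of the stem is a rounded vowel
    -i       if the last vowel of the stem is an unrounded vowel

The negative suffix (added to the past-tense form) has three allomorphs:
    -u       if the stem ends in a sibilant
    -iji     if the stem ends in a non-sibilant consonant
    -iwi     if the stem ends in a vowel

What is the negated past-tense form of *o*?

*o*: last vowel = /o/, a rounded vowel → -on → *oon*.
The final sound of the past-tense form *oon* is /n/, which is a non-sibilant consonant, so the negative suffix is -iji, giving *ooniji*.

ooniji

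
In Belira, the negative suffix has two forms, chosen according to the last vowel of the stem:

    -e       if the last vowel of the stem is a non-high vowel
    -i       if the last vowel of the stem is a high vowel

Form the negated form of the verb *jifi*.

jifii

*jifi* — last vowel /i/ (a high vowel) → -i → *jifii*.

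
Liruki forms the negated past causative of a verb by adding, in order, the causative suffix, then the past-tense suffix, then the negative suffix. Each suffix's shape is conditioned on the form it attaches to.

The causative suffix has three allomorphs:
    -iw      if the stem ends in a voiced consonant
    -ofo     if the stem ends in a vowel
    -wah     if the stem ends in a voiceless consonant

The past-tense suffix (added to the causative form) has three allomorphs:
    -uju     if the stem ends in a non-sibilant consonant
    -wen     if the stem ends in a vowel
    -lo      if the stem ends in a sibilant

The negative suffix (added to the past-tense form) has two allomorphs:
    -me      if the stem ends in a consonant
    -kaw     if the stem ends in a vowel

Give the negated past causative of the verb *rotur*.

roturiwujukaw

*rotur* — final sound /r/ (a voiced consonant) → -iw → *roturiw*.
The final sound of the causative form *roturiw* is /w/, which is a non-sibilant consonant, so the past-tense suffix is -uju, giving *roturiwuju*.
The past-tense form *roturiwuju* — final sound /u/ (a vowel) → -kaw → *roturiwujukaw*.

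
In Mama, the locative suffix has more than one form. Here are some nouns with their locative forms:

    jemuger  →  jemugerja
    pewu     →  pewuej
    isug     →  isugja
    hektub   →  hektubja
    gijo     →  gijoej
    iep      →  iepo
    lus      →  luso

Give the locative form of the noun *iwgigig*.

The alternation tracks the final sound of the stem — -o when the stem ends in a voiceless consonant (*iep*, *lus*); -ja when the stem ends in a voiced consonant (*jemuger*, *isug*, *hektub*); -ej when the stem ends in a vowel (*pewu*, *gijo*).
Since the final sound of *iwgigig* is /g/ (a voiced consonant), it takes -ja, giving *iwgigigja*.

iwgigigja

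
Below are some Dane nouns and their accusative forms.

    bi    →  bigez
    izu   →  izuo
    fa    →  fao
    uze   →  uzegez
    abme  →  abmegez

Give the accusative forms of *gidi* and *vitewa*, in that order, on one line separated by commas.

The pattern is front/back vowel harmony: -gez when the last vowel of the stem is a front vowel (*bi*, *uze*, *abme*); -o when the last vowel of the stem is a back vowel (*izu*, *fa*).
*gidi*: last vowel = /i/, a front vowel → -gez → *gidigez*.
*vitewa*: last vowel = /a/, a back vowel → -o → *vitewao*.

gidigez, vitewao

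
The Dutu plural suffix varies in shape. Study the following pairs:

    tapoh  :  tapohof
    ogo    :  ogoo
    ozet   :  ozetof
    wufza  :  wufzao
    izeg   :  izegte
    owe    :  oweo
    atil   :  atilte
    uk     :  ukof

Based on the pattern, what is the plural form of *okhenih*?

okhenihof

The pattern is voicing of the final sound: -of when the stem ends in a voiceless consonant (*tapoh*, *ozet*, *uk*); -te when the stem ends in a voiced consonant (*izeg*, *atil*); -o when the stem ends in a vowel (*ogo*, *wufza*, *owe*).
Since the final sound of *okhenih* is /h/ (a voiceless consonant), it takes -of, giving *okhenihof*.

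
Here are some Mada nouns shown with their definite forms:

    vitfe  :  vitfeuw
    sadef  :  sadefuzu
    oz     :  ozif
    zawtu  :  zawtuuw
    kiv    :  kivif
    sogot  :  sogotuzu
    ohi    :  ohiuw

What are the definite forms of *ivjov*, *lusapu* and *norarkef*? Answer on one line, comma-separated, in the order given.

ivjovif, lusapuuw, norarkefuzu

The suffix is conditioned by the final sound: -uzu when the stem ends in a voiceless consonant (*sadef*, *sogot*); -if when the stem ends in a voiced consonant (*oz*, *kiv*); -uw when the stem ends in a vowel (*vitfe*, *zawtu*, *ohi*).
Since the final sound of *ivjov* is /v/ (a voiced consonant), it takes -if, giving *ivjovif*.
*lusapu*: final sound = /u/, a vowel → -uw → *lusapuuw*.
Since the final sound of *norarkef* is /f/ (a voiceless consonant), it takes -uzu, giving *norarkefuzu*.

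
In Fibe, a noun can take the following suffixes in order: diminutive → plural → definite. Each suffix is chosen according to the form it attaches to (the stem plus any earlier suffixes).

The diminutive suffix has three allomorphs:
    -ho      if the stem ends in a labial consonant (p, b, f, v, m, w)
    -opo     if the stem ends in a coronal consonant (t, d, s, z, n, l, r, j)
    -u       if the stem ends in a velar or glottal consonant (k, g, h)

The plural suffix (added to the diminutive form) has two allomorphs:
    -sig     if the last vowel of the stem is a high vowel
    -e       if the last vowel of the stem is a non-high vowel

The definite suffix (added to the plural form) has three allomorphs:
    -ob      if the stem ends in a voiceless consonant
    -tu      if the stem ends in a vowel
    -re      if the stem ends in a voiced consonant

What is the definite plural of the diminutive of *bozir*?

boziropoetu

The final consonant of *bozir* is /r/, which is coronal, so the diminutive suffix is -opo, giving *boziropo*.
The last vowel of the diminutive form *boziropo* is /o/, which is a non-high vowel, so the plural suffix is -e, giving *boziropoe*.
Since the final sound of the plural form *boziropoe* is /e/ (a vowel), it takes -tu, giving *boziropoetu*.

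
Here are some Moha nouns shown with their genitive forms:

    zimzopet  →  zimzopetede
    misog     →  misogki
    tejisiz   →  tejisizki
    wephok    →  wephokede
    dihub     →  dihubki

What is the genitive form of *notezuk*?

The pattern is voicing of the final consonant: -ede when the stem ends in a voiceless consonant (*zimzopet*, *wephok*); -ki when the stem ends in a voiced consonant (*misog*, *tejisiz*, *dihub*).
*notezuk*: final consonant = /k/, voiceless → -ede → *notezukede*.

notezukede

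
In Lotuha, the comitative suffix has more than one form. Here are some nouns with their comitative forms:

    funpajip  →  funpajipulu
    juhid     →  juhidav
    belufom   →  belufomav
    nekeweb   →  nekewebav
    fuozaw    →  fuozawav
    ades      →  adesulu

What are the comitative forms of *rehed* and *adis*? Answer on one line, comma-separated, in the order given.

rehedav, adisulu

The alternation tracks the final consonant of the stem — -ulu when the stem ends in a voiceless consonant (*funpajip*, *ades*); -av when the stem ends in a voiced consonant (*juhid*, *belufom*, *nekeweb*, *fuozaw*).
*rehed*: final consonant = /d/, voiced → -av → *rehedav*.
Since the final consonant of *adis* is /s/ (voiceless), it takes -ulu, giving *adisulu*.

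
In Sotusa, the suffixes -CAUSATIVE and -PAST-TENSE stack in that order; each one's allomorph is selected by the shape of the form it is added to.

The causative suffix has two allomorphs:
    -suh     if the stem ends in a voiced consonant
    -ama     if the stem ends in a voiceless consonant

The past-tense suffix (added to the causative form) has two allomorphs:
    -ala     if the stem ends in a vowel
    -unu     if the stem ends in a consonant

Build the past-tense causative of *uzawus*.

uzawusamaala

*uzawus*: final consonant = /s/, voiceless → -ama → *uzawusama*.
Since the final sound of the causative form *uzawusama* is /a/ (a vowel), it takes -ala, giving *uzawusamaala*.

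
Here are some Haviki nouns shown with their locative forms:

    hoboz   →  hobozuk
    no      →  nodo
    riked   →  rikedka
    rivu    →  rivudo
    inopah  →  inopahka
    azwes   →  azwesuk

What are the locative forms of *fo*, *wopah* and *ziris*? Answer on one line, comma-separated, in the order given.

The alternation tracks the final sound of the stem — -uk when the stem ends in a sibilant (*hoboz*, *azwes*); -ka when the stem ends in a non-sibilant consonant (*riked*, *inopah*); -do when the stem ends in a vowel (*no*, *rivu*).
*fo* — final sound /o/ (a vowel) → -do → *fodo*.
*wopah*: final sound = /h/, a non-sibilant consonant → -ka → *wopahka*.
Since the final sound of *ziris* is /s/ (a sibilant), it takes -uk, giving *zirisuk*.

fodo, wopahka, zirisuk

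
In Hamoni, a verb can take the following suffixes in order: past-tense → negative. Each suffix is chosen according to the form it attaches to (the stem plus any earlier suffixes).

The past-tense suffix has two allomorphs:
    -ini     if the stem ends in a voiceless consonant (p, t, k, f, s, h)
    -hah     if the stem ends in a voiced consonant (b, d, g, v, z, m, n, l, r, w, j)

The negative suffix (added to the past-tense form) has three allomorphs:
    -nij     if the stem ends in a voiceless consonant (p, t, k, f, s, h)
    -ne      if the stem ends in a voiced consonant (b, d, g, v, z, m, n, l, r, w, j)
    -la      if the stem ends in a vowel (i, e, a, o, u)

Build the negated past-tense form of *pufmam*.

Since the final consonant of *pufmam* is /m/ (voiced), it takes -hah, giving *pufmamhah*.
The past-tense form *pufmamhah*: final sound = /h/, a voiceless consonant → -nij → *pufmamhahnij*.

pufmamhahnij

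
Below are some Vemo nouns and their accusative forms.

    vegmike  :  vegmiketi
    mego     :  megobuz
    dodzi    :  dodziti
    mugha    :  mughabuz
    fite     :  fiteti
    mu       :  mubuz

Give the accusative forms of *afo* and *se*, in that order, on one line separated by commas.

The pattern is front/back vowel harmony: -ti when the last vowel of the stem is a front vowel (*vegmike*, *dodzi*, *fite*); -buz when the last vowel of the stem is a back vowel (*mego*, *mugha*, *mu*).
The last vowel of *afo* is /o/, which is a back vowel, so the suffix is -buz, giving *afobuz*.
*se*: last vowel = /e/, a front vowel → -ti → *seti*.

afobuz, seti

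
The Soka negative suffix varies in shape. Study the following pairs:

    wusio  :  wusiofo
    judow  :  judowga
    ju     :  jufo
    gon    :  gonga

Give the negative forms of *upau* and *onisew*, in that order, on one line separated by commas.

Looking at the final sound of each stem: -ga when the stem ends in a consonant (*judow*, *gon*); -fo when the stem ends in a vowel (*wusio*, *ju*).
The final sound of *upau* is /u/, which is a vowel, so the suffix is -fo, giving *upaufo*.
*onisew*: final sound = /w/, a consonant → -ga → *onisewga*.

upaufo, onisewga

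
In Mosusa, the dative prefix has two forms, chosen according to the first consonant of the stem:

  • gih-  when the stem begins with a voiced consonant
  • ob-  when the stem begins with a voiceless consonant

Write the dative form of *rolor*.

The first consonant of *rolor* is /r/, which is voiced, so the prefix is gih-, giving *gihrolor*.

gihrolor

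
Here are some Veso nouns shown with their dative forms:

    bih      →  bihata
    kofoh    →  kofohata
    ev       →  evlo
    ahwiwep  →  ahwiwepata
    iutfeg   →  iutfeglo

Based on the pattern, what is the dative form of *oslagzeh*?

The pattern is voicing of the final consonant: -ata when the stem ends in a voiceless consonant (*bih*, *kofoh*, *ahwiwep*); -lo when the stem ends in a voiced consonant (*ev*, *iutfeg*).
The final consonant of *oslagzeh* is /h/, which is voiceless, so the suffix is -ata, giving *oslagzehata*.

oslagzehata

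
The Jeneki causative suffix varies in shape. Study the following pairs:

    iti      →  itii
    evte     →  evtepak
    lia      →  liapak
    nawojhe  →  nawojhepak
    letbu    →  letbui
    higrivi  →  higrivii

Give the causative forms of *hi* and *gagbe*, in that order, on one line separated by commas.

hii, gagbepak

Looking at the last vowel of each stem: -i when the last vowel of the stem is a high vowel (*iti*, *letbu*, *higrivi*); -pak when the last vowel of the stem is a non-high vowel (*evte*, *lia*, *nawojhe*).
Since the last vowel of *hi* is /i/ (a high vowel), it takes -i, giving *hii*.
*gagbe*: last vowel = /e/, a non-high vowel → -pak → *gagbepak*.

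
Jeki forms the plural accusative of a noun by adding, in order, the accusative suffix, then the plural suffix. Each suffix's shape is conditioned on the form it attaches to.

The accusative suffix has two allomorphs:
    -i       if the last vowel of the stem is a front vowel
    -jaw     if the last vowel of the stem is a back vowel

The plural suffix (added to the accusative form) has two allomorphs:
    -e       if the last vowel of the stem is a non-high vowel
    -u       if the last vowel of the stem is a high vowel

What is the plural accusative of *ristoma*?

*ristoma*: last vowel = /a/, a back vowel → -jaw → *ristomajaw*.
The accusative form *ristomajaw*: last vowel = /a/, a non-high vowel → -e → *ristomajawe*.

ristomajawe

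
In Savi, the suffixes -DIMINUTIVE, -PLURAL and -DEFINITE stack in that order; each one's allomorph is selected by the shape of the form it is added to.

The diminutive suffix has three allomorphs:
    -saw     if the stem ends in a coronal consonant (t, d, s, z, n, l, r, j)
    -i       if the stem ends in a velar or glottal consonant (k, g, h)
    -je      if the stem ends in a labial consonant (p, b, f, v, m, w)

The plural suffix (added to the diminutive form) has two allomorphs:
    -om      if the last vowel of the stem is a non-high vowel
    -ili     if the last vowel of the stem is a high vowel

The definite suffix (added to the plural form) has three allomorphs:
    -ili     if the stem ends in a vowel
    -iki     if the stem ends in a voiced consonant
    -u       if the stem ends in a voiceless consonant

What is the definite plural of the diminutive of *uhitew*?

uhitewjeomiki

*uhitew*: final consonant = /w/, labial → -je → *uhitewje*.
The diminutive form *uhitewje* — last vowel /e/ (a non-high vowel) → -om → *uhitewjeom*.
The final sound of the plural form *uhitewjeom* is /m/, which is a voiced consonant, so the definite suffix is -iki, giving *uhitewjeomiki*.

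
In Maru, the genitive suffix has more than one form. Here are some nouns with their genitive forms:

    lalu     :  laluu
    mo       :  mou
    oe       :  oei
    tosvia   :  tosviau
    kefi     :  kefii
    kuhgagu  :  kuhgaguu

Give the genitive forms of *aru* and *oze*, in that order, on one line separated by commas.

The pattern is front/back vowel harmony: -i when the last vowel of the stem is a front vowel (*oe*, *kefi*); -u when the last vowel of the stem is a back vowel (*lalu*, *mo*, *tosvia*, *kuhgagu*).
The last vowel of *aru* is /u/, which is a back vowel, so the suffix is -u, giving *aruu*.
The last vowel of *oze* is /e/, which is a front vowel, so the suffix is -i, giving *ozei*.

aruu, ozei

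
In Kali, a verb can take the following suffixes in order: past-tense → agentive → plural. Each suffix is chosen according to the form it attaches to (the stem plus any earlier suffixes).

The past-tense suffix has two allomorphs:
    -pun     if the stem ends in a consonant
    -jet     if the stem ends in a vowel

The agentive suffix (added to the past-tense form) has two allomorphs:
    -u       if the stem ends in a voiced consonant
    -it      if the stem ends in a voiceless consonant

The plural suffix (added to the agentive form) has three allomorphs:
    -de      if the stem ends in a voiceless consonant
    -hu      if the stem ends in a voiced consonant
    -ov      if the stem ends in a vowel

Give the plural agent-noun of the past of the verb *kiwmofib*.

*kiwmofib*: final sound = /b/, a consonant → -pun → *kiwmofibpun*.
The past-tense form *kiwmofibpun* — final consonant /n/ (voiced) → -u → *kiwmofibpunu*.
The agentive form *kiwmofibpunu* — final sound /u/ (a vowel) → -ov → *kiwmofibpunuov*.

kiwmofibpunuov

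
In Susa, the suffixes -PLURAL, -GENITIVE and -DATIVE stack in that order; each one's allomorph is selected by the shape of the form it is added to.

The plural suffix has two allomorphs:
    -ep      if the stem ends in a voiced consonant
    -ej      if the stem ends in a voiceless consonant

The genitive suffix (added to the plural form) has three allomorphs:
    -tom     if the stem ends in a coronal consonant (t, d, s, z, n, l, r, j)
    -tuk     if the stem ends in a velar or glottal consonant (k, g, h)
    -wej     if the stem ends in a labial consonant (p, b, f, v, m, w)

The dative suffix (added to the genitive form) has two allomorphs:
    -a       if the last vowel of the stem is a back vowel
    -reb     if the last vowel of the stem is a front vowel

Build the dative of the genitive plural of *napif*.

*napif*: final consonant = /f/, voiceless → -ej → *napifej*.
The final consonant of the plural form *napifej* is /j/, which is coronal, so the genitive suffix is -tom, giving *napifejtom*.
The genitive form *napifejtom* — last vowel /o/ (a back vowel) → -a → *napifejtoma*.

napifejtoma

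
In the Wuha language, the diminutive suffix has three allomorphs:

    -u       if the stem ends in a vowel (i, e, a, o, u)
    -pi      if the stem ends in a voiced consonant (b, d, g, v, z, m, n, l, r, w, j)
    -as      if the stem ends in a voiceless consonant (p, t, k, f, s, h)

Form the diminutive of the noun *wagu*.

waguu

*wagu*: final sound = /u/, a vowel → -u → *waguu*.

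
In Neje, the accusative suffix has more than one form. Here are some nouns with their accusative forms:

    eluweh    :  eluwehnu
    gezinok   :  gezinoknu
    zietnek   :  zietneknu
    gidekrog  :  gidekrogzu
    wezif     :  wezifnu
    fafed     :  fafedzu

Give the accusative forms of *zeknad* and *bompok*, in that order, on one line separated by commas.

The suffix is conditioned by the final consonant: -nu when the stem ends in a voiceless consonant (*eluweh*, *gezinok*, *zietnek*, *wezif*); -zu when the stem ends in a voiced consonant (*gidekrog*, *fafed*).
Since the final consonant of *zeknad* is /d/ (voiced), it takes -zu, giving *zeknadzu*.
Since the final consonant of *bompok* is /k/ (voiceless), it takes -nu, giving *bompoknu*.

zeknadzu, bompoknu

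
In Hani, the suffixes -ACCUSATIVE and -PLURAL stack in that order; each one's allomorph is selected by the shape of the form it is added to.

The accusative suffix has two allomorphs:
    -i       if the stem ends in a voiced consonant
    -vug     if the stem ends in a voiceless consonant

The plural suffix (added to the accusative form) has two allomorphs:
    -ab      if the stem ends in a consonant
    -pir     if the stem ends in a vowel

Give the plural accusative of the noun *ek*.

ekvugab

*ek*: final consonant = /k/, voiceless → -vug → *ekvug*.
Since the final sound of the accusative form *ekvug* is /g/ (a consonant), it takes -ab, giving *ekvugab*.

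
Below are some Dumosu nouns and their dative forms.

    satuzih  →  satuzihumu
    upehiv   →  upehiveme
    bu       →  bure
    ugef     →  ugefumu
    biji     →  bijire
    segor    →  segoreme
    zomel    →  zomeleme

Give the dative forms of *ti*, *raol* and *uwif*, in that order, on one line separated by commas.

The suffix is conditioned by the final sound: -umu when the stem ends in a voiceless consonant (*satuzih*, *ugef*); -eme when the stem ends in a voiced consonant (*upehiv*, *segor*, *zomel*); -re when the stem ends in a vowel (*bu*, *biji*).
Since the final sound of *ti* is /i/ (a vowel), it takes -re, giving *tire*.
Since the final sound of *raol* is /l/ (a voiced consonant), it takes -eme, giving *raoleme*.
Since the final sound of *uwif* is /f/ (a voiceless consonant), it takes -umu, giving *uwifumu*.

tire, raoleme, uwifumu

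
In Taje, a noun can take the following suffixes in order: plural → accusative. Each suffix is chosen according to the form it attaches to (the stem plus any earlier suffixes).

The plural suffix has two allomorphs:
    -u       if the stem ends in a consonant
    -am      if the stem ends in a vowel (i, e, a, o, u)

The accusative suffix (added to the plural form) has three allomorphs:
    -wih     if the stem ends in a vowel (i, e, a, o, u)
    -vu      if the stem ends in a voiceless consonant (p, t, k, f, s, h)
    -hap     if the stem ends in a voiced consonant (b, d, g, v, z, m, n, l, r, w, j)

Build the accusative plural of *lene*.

*lene*: final sound = /e/, a vowel → -am → *leneam*.
Since the final sound of the plural form *leneam* is /m/ (a voiced consonant), it takes -hap, giving *leneamhap*.

leneamhap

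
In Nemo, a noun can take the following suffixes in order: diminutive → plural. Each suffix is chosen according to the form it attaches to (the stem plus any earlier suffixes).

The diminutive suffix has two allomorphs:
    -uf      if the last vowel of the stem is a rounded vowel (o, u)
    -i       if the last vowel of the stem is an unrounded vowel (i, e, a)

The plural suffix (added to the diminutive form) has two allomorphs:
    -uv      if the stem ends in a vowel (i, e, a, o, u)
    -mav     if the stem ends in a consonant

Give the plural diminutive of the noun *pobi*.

pobiiuv

*pobi*: last vowel = /i/, an unrounded vowel → -i → *pobii*.
The diminutive form *pobii*: final sound = /i/, a vowel → -uv → *pobiiuv*.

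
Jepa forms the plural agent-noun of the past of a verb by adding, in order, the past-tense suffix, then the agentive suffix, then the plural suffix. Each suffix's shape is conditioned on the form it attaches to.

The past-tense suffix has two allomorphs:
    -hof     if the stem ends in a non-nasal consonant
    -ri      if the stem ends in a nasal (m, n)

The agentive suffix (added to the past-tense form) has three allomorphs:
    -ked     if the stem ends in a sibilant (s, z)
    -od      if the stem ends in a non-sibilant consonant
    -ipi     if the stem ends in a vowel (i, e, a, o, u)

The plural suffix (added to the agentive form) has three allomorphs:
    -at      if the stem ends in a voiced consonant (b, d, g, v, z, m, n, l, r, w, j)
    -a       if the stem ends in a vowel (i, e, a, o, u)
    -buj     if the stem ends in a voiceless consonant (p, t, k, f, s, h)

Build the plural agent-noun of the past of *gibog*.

The final consonant of *gibog* is /g/, which is non-nasal, so the past-tense suffix is -hof, giving *giboghof*.
The past-tense form *giboghof*: final sound = /f/, a non-sibilant consonant → -od → *giboghofod*.
The agentive form *giboghofod*: final sound = /d/, a voiced consonant → -at → *giboghofodat*.

giboghofodat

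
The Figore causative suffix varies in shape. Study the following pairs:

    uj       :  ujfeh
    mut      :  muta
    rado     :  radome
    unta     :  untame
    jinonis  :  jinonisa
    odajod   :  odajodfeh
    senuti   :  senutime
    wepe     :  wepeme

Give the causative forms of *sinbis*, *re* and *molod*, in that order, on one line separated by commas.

The pattern is voicing of the final sound: -a when the stem ends in a voiceless consonant (*mut*, *jinonis*); -feh when the stem ends in a voiced consonant (*uj*, *odajod*); -me when the stem ends in a vowel (*rado*, *unta*, *senuti*, *wepe*).
*sinbis*: final sound = /s/, a voiceless consonant → -a → *sinbisa*.
The final sound of *re* is /e/, which is a vowel, so the suffix is -me, giving *reme*.
The final sound of *molod* is /d/, which is a voiced consonant, so the suffix is -feh, giving *molodfeh*.

sinbisa, reme, molodfeh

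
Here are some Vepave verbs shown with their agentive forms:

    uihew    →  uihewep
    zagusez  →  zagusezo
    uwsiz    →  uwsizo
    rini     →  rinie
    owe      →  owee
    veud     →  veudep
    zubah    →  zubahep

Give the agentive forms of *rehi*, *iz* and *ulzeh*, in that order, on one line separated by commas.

rehie, izo, ulzehep

Looking at the final sound of each stem: -o when the stem ends in a sibilant (*zagusez*, *uwsiz*); -ep when the stem ends in a non-sibilant consonant (*uihew*, *veud*, *zubah*); -e when the stem ends in a vowel (*rini*, *owe*).
Since the final sound of *rehi* is /i/ (a vowel), it takes -e, giving *rehie*.
*iz* — final sound /z/ (a sibilant) → -o → *izo*.
Since the final sound of *ulzeh* is /h/ (a non-sibilant consonant), it takes -ep, giving *ulzehep*.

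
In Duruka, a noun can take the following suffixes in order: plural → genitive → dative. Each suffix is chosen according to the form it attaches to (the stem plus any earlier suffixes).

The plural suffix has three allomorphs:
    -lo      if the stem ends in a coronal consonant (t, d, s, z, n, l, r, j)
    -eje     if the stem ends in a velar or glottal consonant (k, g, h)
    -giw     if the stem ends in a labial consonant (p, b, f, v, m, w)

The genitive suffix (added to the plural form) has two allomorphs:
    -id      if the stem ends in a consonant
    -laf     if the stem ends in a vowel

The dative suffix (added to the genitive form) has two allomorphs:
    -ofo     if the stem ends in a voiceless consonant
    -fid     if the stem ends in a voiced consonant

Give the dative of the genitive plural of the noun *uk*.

ukejelafofo

The final consonant of *uk* is /k/, which is velar/glottal, so the plural suffix is -eje, giving *ukeje*.
The final sound of the plural form *ukeje* is /e/, which is a vowel, so the genitive suffix is -laf, giving *ukejelaf*.
The genitive form *ukejelaf* — final consonant /f/ (voiceless) → -ofo → *ukejelafofo*.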